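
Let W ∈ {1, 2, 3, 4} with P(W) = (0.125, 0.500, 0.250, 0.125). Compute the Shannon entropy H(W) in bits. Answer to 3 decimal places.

1.750 bits

H(W) = −Σ p·log₂ p.
  −(0.125)·log₂(0.125) = 0.3750
  −(0.500)·log₂(0.500) = 0.5000
  −(0.250)·log₂(0.250) = 0.5000
  −(0.125)·log₂(0.125) = 0.3750
Sum: 0.3750 + 0.5000 + 0.5000 + 0.3750 = 1.750 bits.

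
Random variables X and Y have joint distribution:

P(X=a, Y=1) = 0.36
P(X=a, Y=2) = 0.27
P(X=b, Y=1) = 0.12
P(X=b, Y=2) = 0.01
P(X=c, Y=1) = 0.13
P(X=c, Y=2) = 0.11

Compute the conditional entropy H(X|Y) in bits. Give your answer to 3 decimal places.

Marginals: p(X) = (0.6300, 0.1300, 0.2400), p(Y) = (0.6100, 0.3900).
H(X|Y) = Σ p(Y) · H(X|Y=·).
  Y=1: p=0.6100, H(X|Y=1) = 1.3858
  Y=2: p=0.3900, H(X|Y=2) = 1.0178
Weighted sum = 1.242 bits.

1.242 bits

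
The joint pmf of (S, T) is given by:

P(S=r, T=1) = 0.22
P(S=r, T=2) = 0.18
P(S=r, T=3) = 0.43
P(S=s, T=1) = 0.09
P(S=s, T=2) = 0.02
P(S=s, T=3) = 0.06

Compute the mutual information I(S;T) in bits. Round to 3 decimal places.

Marginals: p(S) = (0.8300, 0.1700), p(T) = (0.3100, 0.2000, 0.4900).
I(S;T) = H(S) + H(T) − H(S,T).
H(S) = 0.6577, H(T) = 1.4925, H(S,T) = 2.1185.
I(S;T) = 0.6577 + 1.4925 − 2.1185 = 0.032 bits.

0.032 bits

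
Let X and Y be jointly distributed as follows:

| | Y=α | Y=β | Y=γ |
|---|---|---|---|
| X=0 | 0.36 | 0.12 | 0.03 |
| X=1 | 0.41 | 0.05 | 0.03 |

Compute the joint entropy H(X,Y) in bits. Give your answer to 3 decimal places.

H(X,Y) = −Σ p(x,y)·log₂ p(x,y) over all 6 cells.
  cell (0,α): −0.36·log₂0.36 = 0.5306
  cell (0,β): −0.12·log₂0.12 = 0.3671
  cell (0,γ): −0.03·log₂0.03 = 0.1518
  cell (1,α): −0.41·log₂0.41 = 0.5274
  cell (1,β): −0.05·log₂0.05 = 0.2161
  cell (1,γ): −0.03·log₂0.03 = 0.1518
Sum = 1.945 bits.

1.945 bits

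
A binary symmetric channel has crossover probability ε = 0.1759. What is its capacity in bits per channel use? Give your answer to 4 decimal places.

0.3290 bits

Binary symmetric channel: C = 1 − h₂(ε) where h₂ is the binary entropy function.
h₂(0.1759) = −0.1759·log₂0.1759 − 0.8241·log₂0.8241 = 0.6710.
C = 1 − 0.6710 = 0.3290 bits per channel use.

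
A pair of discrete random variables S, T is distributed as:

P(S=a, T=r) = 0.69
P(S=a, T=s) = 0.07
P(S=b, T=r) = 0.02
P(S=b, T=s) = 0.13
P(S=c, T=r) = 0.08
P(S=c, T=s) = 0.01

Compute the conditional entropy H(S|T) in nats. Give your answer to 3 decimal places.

Marginals: p(S) = (0.7600, 0.1500, 0.0900), p(T) = (0.7900, 0.2100).
H(S|T) = Σ p(T) · H(S|T=·).
  T=r: p=0.7900, H(S|T=r) = 0.4432
  T=s: p=0.2100, H(S|T=s) = 0.8081
Weighted sum = 0.520 nats.

0.520 nats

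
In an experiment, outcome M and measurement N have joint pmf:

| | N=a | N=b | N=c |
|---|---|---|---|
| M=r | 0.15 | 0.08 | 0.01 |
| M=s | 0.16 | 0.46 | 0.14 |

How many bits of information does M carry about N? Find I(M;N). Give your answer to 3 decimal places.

Marginals: p(M) = (0.2400, 0.7600), p(N) = (0.3100, 0.5400, 0.1500).
I(M;N) = Σ p(x,y)·log₂[p(x,y)/(p(x)p(y))].
  (r,a): 0.15·log₂(2.0161) = 0.1517
  (r,b): 0.08·log₂(0.6173) = -0.0557
  (r,c): 0.01·log₂(0.2778) = -0.0185
  (s,a): 0.16·log₂(0.6791) = -0.0893
  (s,b): 0.46·log₂(1.1209) = 0.0757
  (s,c): 0.14·log₂(1.2281) = 0.0415
Sum = 0.105 bits.

0.105 bits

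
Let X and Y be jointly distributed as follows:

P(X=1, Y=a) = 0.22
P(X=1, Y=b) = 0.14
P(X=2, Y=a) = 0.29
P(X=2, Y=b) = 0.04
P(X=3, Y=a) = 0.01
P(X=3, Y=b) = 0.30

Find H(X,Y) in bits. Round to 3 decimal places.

2.169 bits

H(X,Y) = −Σ p(x,y)·log₂ p(x,y) over all 6 cells.
  cell (1,a): −0.22·log₂0.22 = 0.4806
  cell (1,b): −0.14·log₂0.14 = 0.3971
  cell (2,a): −0.29·log₂0.29 = 0.5179
  cell (2,b): −0.04·log₂0.04 = 0.1858
  cell (3,a): −0.01·log₂0.01 = 0.0664
  cell (3,b): −0.30·log₂0.30 = 0.5211
Sum = 2.169 bits.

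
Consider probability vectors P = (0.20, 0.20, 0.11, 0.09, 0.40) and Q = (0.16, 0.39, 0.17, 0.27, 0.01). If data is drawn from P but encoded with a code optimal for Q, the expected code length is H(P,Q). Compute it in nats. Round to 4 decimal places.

2.7097 nats

H(P,Q) = −Σ p·ln q.
  −0.20·ln(0.16) = 0.36652
  −0.20·ln(0.39) = 0.18832
  −0.11·ln(0.17) = 0.19492
  −0.09·ln(0.27) = 0.11784
  −0.40·ln(0.01) = 1.84207
H(P,Q) = 2.7097 nats.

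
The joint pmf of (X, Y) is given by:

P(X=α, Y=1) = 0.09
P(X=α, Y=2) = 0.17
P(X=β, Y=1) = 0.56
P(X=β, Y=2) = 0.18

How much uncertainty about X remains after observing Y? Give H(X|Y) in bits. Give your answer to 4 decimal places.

0.7269 bits

Chain rule: H(X|Y) = H(X,Y) − H(Y).
Marginals: p(X) = (0.2600, 0.7400), p(Y) = (0.6500, 0.3500).
H(X,Y) = 1.6610 bits; H(Y) = 0.9341 bits.
H(X|Y) = 1.6610 − 0.9341 = 0.7269 bits.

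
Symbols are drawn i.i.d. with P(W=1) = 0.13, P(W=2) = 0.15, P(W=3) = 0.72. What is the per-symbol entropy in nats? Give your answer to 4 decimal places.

H(W) = −Σ p·ln p.
  −(0.13)·ln(0.13) = 0.26523
  −(0.15)·ln(0.15) = 0.28457
  −(0.72)·ln(0.72) = 0.23652
Sum: 0.26523 + 0.28457 + 0.23652 = 0.7863 nats.

0.7863 nats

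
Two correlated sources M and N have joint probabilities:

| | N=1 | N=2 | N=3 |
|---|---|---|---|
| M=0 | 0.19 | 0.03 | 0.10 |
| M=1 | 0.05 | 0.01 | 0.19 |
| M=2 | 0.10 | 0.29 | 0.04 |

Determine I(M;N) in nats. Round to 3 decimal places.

0.292 nats

Marginals: p(M) = (0.3200, 0.2500, 0.4300), p(N) = (0.3400, 0.3300, 0.3300).
I(M;N) = Σ p(x,y)·ln[p(x,y)/(p(x)p(y))].
  (0,1): 0.19·ln(1.7463) = 0.1059
  (0,2): 0.03·ln(0.2841) = -0.0378
  (0,3): 0.10·ln(0.9470) = -0.0054
  (1,1): 0.05·ln(0.5882) = -0.0265
  (1,2): 0.01·ln(0.1212) = -0.0211
  (1,3): 0.19·ln(2.3030) = 0.1585
  (2,1): 0.10·ln(0.6840) = -0.0380
  (2,2): 0.29·ln(2.0437) = 0.2073
  (2,3): 0.04·ln(0.2819) = -0.0506
Sum = 0.292 nats.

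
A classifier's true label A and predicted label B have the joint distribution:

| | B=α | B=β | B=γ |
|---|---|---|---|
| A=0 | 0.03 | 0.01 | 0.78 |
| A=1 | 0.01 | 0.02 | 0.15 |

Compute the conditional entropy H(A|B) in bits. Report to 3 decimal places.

0.653 bits

Marginals: p(A) = (0.8200, 0.1800), p(B) = (0.0400, 0.0300, 0.9300).
H(A|B) = Σ p(B) · H(A|B=·).
  B=α: p=0.0400, H(A|B=α) = 0.8113
  B=β: p=0.0300, H(A|B=β) = 0.9183
  B=γ: p=0.9300, H(A|B=γ) = 0.6374
Weighted sum = 0.653 bits.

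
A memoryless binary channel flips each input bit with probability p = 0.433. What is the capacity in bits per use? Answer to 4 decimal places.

Binary symmetric channel: C = 1 − h₂(ε) where h₂ is the binary entropy function.
h₂(0.433) = −0.433·log₂0.433 − 0.567·log₂0.567 = 0.9870.
C = 1 − 0.9870 = 0.0130 bits per channel use.

0.0130 bits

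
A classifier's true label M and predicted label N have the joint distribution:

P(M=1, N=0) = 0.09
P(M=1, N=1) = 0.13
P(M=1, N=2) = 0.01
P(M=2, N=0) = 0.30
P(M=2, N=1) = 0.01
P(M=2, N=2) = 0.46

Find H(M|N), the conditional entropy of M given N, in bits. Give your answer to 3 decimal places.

0.426 bits

Marginals: p(M) = (0.2300, 0.7700), p(N) = (0.3900, 0.1400, 0.4700).
H(M|N) = Σ p(N) · H(M|N=·).
  N=0: p=0.3900, H(M|N=0) = 0.7793
  N=1: p=0.1400, H(M|N=1) = 0.3712
  N=2: p=0.4700, H(M|N=2) = 0.1485
Weighted sum = 0.426 bits.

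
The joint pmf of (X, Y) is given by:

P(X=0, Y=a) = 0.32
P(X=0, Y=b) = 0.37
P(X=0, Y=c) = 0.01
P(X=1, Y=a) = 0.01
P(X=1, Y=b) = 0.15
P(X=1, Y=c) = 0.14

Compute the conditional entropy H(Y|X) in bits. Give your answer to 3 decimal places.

1.116 bits

Marginals: p(X) = (0.7000, 0.3000), p(Y) = (0.3300, 0.5200, 0.1500).
H(Y|X) = Σ p(X) · H(Y|X=·).
  X=0: p=0.7000, H(Y|X=0) = 1.0900
  X=1: p=0.3000, H(Y|X=1) = 1.1767
Weighted sum = 1.116 bits.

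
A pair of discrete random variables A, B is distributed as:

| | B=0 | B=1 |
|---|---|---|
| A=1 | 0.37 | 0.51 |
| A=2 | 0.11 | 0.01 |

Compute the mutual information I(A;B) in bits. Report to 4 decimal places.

Marginals: p(A) = (0.8800, 0.1200), p(B) = (0.4800, 0.5200).
I(A;B) = H(A) + H(B) − H(A,B).
H(A) = 0.5294, H(B) = 0.9988, H(A,B) = 1.4429.
I(A;B) = 0.5294 + 0.9988 − 1.4429 = 0.0853 bits.

0.0853 bits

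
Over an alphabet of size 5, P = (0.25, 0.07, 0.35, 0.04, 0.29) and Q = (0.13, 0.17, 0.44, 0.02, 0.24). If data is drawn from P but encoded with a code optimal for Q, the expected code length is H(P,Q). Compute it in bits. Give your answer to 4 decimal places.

H(P,Q) = −Σ p·log₂ q.
  −0.25·log₂(0.13) = 0.73585
  −0.07·log₂(0.17) = 0.17895
  −0.35·log₂(0.44) = 0.41455
  −0.04·log₂(0.02) = 0.22575
  −0.29·log₂(0.24) = 0.59708
H(P,Q) = 2.1522 bits.

2.1522 bits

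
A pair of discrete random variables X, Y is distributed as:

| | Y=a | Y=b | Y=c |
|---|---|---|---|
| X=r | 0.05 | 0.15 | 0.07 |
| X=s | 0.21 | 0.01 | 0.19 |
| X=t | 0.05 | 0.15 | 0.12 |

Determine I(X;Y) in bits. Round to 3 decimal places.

Marginals: p(X) = (0.2700, 0.4100, 0.3200), p(Y) = (0.3100, 0.3100, 0.3800).
I(X;Y) = H(X) + H(Y) − H(X,Y).
H(X) = 1.5634, H(Y) = 1.5780, H(X,Y) = 2.8834.
I(X;Y) = 1.5634 + 1.5780 − 2.8834 = 0.258 bits.

0.258 bits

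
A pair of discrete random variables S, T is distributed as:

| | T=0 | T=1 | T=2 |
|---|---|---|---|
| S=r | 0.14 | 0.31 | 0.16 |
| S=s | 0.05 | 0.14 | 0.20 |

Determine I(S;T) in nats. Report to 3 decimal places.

0.033 nats

Marginals: p(S) = (0.6100, 0.3900), p(T) = (0.1900, 0.4500, 0.3600).
I(S;T) = Σ p(x,y)·ln[p(x,y)/(p(x)p(y))].
  (r,0): 0.14·ln(1.2079) = 0.0264
  (r,1): 0.31·ln(1.1293) = 0.0377
  (r,2): 0.16·ln(0.7286) = -0.0507
  (s,0): 0.05·ln(0.6748) = -0.0197
  (s,1): 0.14·ln(0.7977) = -0.0316
  (s,2): 0.20·ln(1.4245) = 0.0708
Sum = 0.033 nats.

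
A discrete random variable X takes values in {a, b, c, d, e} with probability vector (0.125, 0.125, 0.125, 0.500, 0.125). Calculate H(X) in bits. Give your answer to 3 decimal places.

2.000 bits

H(X) = −Σ p·log₂ p.
  −(0.125)·log₂(0.125) = 0.3750
  −(0.125)·log₂(0.125) = 0.3750
  −(0.125)·log₂(0.125) = 0.3750
  −(0.500)·log₂(0.500) = 0.5000
  −(0.125)·log₂(0.125) = 0.3750
Sum: 0.3750 + 0.3750 + 0.3750 + 0.5000 + 0.3750 = 2.000 bits.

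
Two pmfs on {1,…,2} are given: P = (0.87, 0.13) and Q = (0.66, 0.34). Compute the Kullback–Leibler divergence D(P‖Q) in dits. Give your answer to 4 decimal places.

D(P‖Q) = Σ p·log₁₀(p/q).
  0.87·log₁₀(0.87/0.66) = 0.10438
  0.13·log₁₀(0.13/0.34) = -0.05428
D(P‖Q) = 0.0501 dits.

0.0501 dits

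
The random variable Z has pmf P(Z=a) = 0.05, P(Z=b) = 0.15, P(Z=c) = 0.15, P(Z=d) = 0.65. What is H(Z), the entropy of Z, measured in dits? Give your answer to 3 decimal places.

0.434 dits

H(Z) = −Σ p·log₁₀ p.
  −(0.05)·log₁₀(0.05) = 0.0651
  −(0.15)·log₁₀(0.15) = 0.1236
  −(0.15)·log₁₀(0.15) = 0.1236
  −(0.65)·log₁₀(0.65) = 0.1216
Sum: 0.0651 + 0.1236 + 0.1236 + 0.1216 = 0.434 dits.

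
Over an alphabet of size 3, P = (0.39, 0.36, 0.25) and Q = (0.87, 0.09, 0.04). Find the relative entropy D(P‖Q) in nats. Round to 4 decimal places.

D(P‖Q) = Σ p·ln(p/q).
  0.39·ln(0.39/0.87) = -0.31292
  0.36·ln(0.36/0.09) = 0.49907
  0.25·ln(0.25/0.04) = 0.45815
D(P‖Q) = 0.6443 nats.

0.6443 nats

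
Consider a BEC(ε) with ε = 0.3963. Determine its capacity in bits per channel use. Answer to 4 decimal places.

0.6037 bits

Binary erasure channel: capacity C = 1 − ε.
C = 1 − 0.3963 = 0.6037 bits per channel use.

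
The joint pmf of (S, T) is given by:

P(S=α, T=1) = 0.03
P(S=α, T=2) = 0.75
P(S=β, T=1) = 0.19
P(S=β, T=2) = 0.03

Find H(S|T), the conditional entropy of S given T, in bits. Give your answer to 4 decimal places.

Marginals: p(S) = (0.7800, 0.2200), p(T) = (0.2200, 0.7800).
H(S|T) = Σ p(T) · H(S|T=·).
  T=1: p=0.2200, H(S|T=1) = 0.5746
  T=2: p=0.7800, H(S|T=2) = 0.2352
Weighted sum = 0.3099 bits.

0.3099 bits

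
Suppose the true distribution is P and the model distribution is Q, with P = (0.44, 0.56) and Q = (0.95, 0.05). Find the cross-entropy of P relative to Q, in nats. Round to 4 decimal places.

1.7002 nats

H(P,Q) = −Σ p·ln q.
  −0.44·ln(0.95) = 0.02257
  −0.56·ln(0.05) = 1.67761
H(P,Q) = 1.7002 nats.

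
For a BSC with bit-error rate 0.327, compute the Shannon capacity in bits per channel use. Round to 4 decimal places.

0.0882 bits

Binary symmetric channel: C = 1 − h₂(ε) where h₂ is the binary entropy function.
h₂(0.327) = −0.327·log₂0.327 − 0.673·log₂0.673 = 0.9118.
C = 1 − 0.9118 = 0.0882 bits per channel use.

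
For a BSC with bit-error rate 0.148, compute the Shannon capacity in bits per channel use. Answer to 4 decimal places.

Binary symmetric channel: C = 1 − h₂(ε) where h₂ is the binary entropy function.
h₂(0.148) = −0.148·log₂0.148 − 0.852·log₂0.852 = 0.6048.
C = 1 − 0.6048 = 0.3952 bits per channel use.

0.3952 bits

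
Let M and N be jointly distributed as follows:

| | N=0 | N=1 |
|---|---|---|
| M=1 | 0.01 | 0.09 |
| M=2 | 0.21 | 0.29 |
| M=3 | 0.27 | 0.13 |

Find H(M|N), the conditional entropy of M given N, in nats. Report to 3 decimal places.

0.875 nats

Marginals: p(M) = (0.1000, 0.5000, 0.4000), p(N) = (0.4900, 0.5100).
H(M|N) = Σ p(N) · H(M|N=·).
  N=0: p=0.4900, H(M|N=0) = 0.7710
  N=1: p=0.5100, H(M|N=1) = 0.9755
Weighted sum = 0.875 nats.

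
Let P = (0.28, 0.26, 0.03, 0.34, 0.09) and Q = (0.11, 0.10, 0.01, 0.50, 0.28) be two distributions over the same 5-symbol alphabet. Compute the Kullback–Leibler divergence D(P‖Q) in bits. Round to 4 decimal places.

D(P‖Q) = Σ p·log₂(p/q).
  0.28·log₂(0.28/0.11) = 0.37742
  0.26·log₂(0.26/0.10) = 0.35841
  0.03·log₂(0.03/0.01) = 0.04755
  0.34·log₂(0.34/0.50) = -0.18917
  0.09·log₂(0.09/0.28) = -0.14737
D(P‖Q) = 0.4468 bits.

0.4468 bits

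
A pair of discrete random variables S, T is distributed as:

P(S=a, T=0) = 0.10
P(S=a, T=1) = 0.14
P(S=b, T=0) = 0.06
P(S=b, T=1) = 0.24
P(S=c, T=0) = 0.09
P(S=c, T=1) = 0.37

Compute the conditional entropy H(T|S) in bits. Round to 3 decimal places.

Marginals: p(S) = (0.2400, 0.3000, 0.4600), p(T) = (0.2500, 0.7500).
H(T|S) = Σ p(S) · H(T|S=·).
  S=a: p=0.2400, H(T|S=a) = 0.9799
  S=b: p=0.3000, H(T|S=b) = 0.7219
  S=c: p=0.4600, H(T|S=c) = 0.7131
Weighted sum = 0.780 bits.

0.780 bits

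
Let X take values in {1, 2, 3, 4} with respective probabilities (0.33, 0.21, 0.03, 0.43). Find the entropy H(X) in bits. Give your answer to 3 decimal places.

1.676 bits

H(X) = −Σ p·log₂ p.
  −(0.33)·log₂(0.33) = 0.5278
  −(0.21)·log₂(0.21) = 0.4728
  −(0.03)·log₂(0.03) = 0.1518
  −(0.43)·log₂(0.43) = 0.5236
Sum: 0.5278 + 0.4728 + 0.1518 + 0.5236 = 1.676 bits.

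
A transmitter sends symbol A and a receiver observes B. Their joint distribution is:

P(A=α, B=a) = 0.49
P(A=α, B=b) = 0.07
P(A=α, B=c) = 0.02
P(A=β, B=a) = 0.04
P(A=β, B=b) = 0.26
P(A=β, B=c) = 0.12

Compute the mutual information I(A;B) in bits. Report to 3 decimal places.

Marginals: p(A) = (0.5800, 0.4200), p(B) = (0.5300, 0.3300, 0.1400).
I(A;B) = H(A) + H(B) − H(A,B).
H(A) = 0.9815, H(B) = 1.4104, H(A,B) = 1.9438.
I(A;B) = 0.9815 + 1.4104 − 1.9438 = 0.448 bits.

0.448 bits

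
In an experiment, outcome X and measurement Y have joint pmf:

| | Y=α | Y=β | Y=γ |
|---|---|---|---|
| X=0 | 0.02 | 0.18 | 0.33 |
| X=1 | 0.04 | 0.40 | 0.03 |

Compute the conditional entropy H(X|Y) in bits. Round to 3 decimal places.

0.722 bits

Chain rule: H(X|Y) = H(X,Y) − H(Y).
Marginals: p(X) = (0.5300, 0.4700), p(Y) = (0.0600, 0.5800, 0.3600).
H(X,Y) = 1.9523 bits; H(Y) = 1.2300 bits.
H(X|Y) = 1.9523 − 1.2300 = 0.722 bits.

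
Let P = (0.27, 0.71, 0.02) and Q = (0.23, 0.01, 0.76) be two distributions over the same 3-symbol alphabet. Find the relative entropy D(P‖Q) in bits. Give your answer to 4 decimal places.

D(P‖Q) = Σ p·log₂(p/q).
  0.27·log₂(0.27/0.23) = 0.06246
  0.71·log₂(0.71/0.01) = 4.36632
  0.02·log₂(0.02/0.76) = -0.10496
D(P‖Q) = 4.3238 bits.

4.3238 bits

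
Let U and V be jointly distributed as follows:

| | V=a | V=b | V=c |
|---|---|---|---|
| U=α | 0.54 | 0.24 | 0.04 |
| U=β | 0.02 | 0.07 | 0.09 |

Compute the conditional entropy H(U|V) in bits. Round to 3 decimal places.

Chain rule: H(U|V) = H(U,V) − H(V).
Marginals: p(U) = (0.8200, 0.1800), p(V) = (0.5600, 0.3100, 0.1300).
H(U,V) = 1.8540 bits; H(V) = 1.3749 bits.
H(U|V) = 1.8540 − 1.3749 = 0.479 bits.

0.479 bits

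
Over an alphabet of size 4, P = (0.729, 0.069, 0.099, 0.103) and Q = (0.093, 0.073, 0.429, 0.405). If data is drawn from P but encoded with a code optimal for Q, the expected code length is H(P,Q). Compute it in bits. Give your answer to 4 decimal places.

3.0137 bits

H(P,Q) = −Σ p·log₂ q.
  −0.729·log₂(0.093) = 2.49801
  −0.069·log₂(0.073) = 0.26054
  −0.099·log₂(0.429) = 0.12087
  −0.103·log₂(0.405) = 0.13431
H(P,Q) = 3.0137 bits.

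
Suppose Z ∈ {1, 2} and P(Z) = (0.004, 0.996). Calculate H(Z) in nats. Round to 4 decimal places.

0.0261 nats

H(Z) = −Σ p·ln p.
  −(0.004)·ln(0.004) = 0.02209
  −(0.996)·ln(0.996) = 0.00399
Sum: 0.02209 + 0.00399 = 0.0261 nats.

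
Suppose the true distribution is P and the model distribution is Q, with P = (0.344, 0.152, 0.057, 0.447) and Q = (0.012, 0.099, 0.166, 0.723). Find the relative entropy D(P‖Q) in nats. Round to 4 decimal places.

D(P‖Q) = Σ p·ln(p/q).
  0.344·ln(0.344/0.012) = 1.15437
  0.152·ln(0.152/0.099) = 0.06517
  0.057·ln(0.057/0.166) = -0.06093
  0.447·ln(0.447/0.723) = -0.21494
D(P‖Q) = 0.9437 nats.

0.9437 nats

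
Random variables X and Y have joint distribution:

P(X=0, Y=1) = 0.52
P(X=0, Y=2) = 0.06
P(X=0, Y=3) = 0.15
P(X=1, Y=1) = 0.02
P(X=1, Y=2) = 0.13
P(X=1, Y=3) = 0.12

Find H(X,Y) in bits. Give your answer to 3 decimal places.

2.007 bits

H(X,Y) = −Σ p(x,y)·log₂ p(x,y) over all 6 cells.
  cell (0,1): −0.52·log₂0.52 = 0.4906
  cell (0,2): −0.06·log₂0.06 = 0.2435
  cell (0,3): −0.15·log₂0.15 = 0.4105
  cell (1,1): −0.02·log₂0.02 = 0.1129
  cell (1,2): −0.13·log₂0.13 = 0.3826
  cell (1,3): −0.12·log₂0.12 = 0.3671
Sum = 2.007 bits.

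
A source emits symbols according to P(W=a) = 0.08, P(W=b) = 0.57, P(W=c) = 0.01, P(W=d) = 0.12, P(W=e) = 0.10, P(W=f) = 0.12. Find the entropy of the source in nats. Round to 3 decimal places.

1.308 nats

H(W) = −Σ p·ln p.
  −(0.08)·ln(0.08) = 0.2021
  −(0.57)·ln(0.57) = 0.3204
  −(0.01)·ln(0.01) = 0.0461
  −(0.12)·ln(0.12) = 0.2544
  −(0.10)·ln(0.10) = 0.2303
  −(0.12)·ln(0.12) = 0.2544
Sum: 0.2021 + 0.3204 + 0.0461 + 0.2544 + 0.2303 + 0.2544 = 1.308 nats.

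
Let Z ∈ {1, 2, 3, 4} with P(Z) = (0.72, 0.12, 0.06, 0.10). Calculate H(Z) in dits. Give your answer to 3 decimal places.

H(Z) = −Σ p·log₁₀ p.
  −(0.72)·log₁₀(0.72) = 0.1027
  −(0.12)·log₁₀(0.12) = 0.1105
  −(0.06)·log₁₀(0.06) = 0.0733
  −(0.10)·log₁₀(0.10) = 0.1000
Sum: 0.1027 + 0.1105 + 0.0733 + 0.1000 = 0.387 dits.

0.387 dits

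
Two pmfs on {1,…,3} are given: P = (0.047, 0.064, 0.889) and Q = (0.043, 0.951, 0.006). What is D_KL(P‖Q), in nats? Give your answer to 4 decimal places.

D(P‖Q) = Σ p·ln(p/q).
  0.047·ln(0.047/0.043) = 0.00418
  0.064·ln(0.064/0.951) = -0.17271
  0.889·ln(0.889/0.006) = 4.44352
D(P‖Q) = 4.2750 nats.

4.2750 nats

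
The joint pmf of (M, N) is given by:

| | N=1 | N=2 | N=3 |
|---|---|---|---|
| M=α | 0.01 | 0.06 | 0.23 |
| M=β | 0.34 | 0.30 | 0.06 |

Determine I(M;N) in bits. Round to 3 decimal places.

0.368 bits

Marginals: p(M) = (0.3000, 0.7000), p(N) = (0.3500, 0.3600, 0.2900).
I(M;N) = Σ p(x,y)·log₂[p(x,y)/(p(x)p(y))].
  (α,1): 0.01·log₂(0.0952) = -0.0339
  (α,2): 0.06·log₂(0.5556) = -0.0509
  (α,3): 0.23·log₂(2.6437) = 0.3226
  (β,1): 0.34·log₂(1.3878) = 0.1607
  (β,2): 0.30·log₂(1.1905) = 0.0755
  (β,3): 0.06·log₂(0.2956) = -0.1055
Sum = 0.368 bits.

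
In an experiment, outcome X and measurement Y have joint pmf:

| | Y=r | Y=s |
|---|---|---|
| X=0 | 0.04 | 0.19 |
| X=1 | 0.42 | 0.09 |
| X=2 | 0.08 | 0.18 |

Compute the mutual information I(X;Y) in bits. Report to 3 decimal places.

0.268 bits

Marginals: p(X) = (0.2300, 0.5100, 0.2600), p(Y) = (0.5400, 0.4600).
I(X;Y) = H(X) + H(Y) − H(X,Y).
H(X) = 1.4884, H(Y) = 0.9954, H(X,Y) = 2.2161.
I(X;Y) = 1.4884 + 0.9954 − 2.2161 = 0.268 bits.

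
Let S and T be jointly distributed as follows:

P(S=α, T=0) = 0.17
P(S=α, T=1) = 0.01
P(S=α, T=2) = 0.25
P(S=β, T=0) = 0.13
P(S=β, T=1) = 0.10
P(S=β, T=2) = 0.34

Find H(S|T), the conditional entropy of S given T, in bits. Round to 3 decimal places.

0.925 bits

Marginals: p(S) = (0.4300, 0.5700), p(T) = (0.3000, 0.1100, 0.5900).
H(S|T) = Σ p(T) · H(S|T=·).
  T=0: p=0.3000, H(S|T=0) = 0.9871
  T=1: p=0.1100, H(S|T=1) = 0.4395
  T=2: p=0.5900, H(S|T=2) = 0.9831
Weighted sum = 0.925 bits.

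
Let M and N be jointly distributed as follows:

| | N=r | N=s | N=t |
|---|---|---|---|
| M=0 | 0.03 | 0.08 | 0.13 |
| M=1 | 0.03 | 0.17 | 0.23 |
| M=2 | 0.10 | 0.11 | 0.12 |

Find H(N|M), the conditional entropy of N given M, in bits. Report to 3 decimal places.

1.404 bits

Marginals: p(M) = (0.2400, 0.4300, 0.3300), p(N) = (0.1600, 0.3600, 0.4800).
H(N|M) = Σ p(M) · H(N|M=·).
  M=0: p=0.2400, H(N|M=0) = 1.3824
  M=1: p=0.4300, H(N|M=1) = 1.2801
  M=2: p=0.3300, H(N|M=2) = 1.5810
Weighted sum = 1.404 bits.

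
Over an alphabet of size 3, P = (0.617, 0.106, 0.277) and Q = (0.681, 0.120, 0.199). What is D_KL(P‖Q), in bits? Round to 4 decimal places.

D(P‖Q) = Σ p·log₂(p/q).
  0.617·log₂(0.617/0.681) = -0.08785
  0.106·log₂(0.106/0.120) = -0.01897
  0.277·log₂(0.277/0.199) = 0.13216
D(P‖Q) = 0.0253 bits.

0.0253 bits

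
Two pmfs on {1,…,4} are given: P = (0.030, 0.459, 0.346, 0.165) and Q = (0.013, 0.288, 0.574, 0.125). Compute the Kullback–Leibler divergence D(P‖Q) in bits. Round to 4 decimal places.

0.1582 bits

D(P‖Q) = Σ p·log₂(p/q).
  0.030·log₂(0.030/0.013) = 0.03619
  0.459·log₂(0.459/0.288) = 0.30864
  0.346·log₂(0.346/0.574) = -0.25268
  0.165·log₂(0.165/0.125) = 0.06609
D(P‖Q) = 0.1582 bits.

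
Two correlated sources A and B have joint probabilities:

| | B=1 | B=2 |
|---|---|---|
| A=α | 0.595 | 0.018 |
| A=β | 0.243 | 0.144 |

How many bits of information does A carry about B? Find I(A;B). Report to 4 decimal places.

0.1533 bits

Marginals: p(A) = (0.6130, 0.3870), p(B) = (0.8380, 0.1620).
I(A;B) = Σ p(x,y)·log₂[p(x,y)/(p(x)p(y))].
  (α,1): 0.595·log₂(1.1583) = 0.12613
  (α,2): 0.018·log₂(0.1813) = -0.04435
  (β,1): 0.243·log₂(0.7493) = -0.10119
  (β,2): 0.144·log₂(2.2969) = 0.17275
Sum = 0.1533 bits.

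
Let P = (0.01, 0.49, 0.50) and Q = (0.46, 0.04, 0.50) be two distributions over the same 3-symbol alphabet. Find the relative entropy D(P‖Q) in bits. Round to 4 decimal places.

1.7160 bits

D(P‖Q) = Σ p·log₂(p/q).
  0.01·log₂(0.01/0.46) = -0.05524
  0.49·log₂(0.49/0.04) = 1.77121
  0.50·log₂(0.50/0.50) = 0.00000
D(P‖Q) = 1.7160 bits.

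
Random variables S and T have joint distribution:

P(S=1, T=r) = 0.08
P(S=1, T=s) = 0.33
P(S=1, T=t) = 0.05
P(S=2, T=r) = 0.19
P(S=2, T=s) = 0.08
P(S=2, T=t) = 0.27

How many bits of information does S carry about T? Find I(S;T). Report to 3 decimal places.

Marginals: p(S) = (0.4600, 0.5400), p(T) = (0.2700, 0.4100, 0.3200).
I(S;T) = H(S) + H(T) − H(S,T).
H(S) = 0.9954, H(T) = 1.5634, H(S,T) = 2.2922.
I(S;T) = 0.9954 + 1.5634 − 2.2922 = 0.267 bits.

0.267 bits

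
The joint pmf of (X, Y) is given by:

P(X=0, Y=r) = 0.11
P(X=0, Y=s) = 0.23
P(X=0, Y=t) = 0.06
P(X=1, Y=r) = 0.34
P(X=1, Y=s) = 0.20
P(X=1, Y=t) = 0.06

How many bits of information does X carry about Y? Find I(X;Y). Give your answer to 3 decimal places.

0.061 bits

Marginals: p(X) = (0.4000, 0.6000), p(Y) = (0.4500, 0.4300, 0.1200).
I(X;Y) = Σ p(x,y)·log₂[p(x,y)/(p(x)p(y))].
  (0,r): 0.11·log₂(0.6111) = -0.0782
  (0,s): 0.23·log₂(1.3372) = 0.0964
  (0,t): 0.06·log₂(1.2500) = 0.0193
  (1,r): 0.34·log₂(1.2593) = 0.1131
  (1,s): 0.20·log₂(0.7752) = -0.0735
  (1,t): 0.06·log₂(0.8333) = -0.0158
Sum = 0.061 bits.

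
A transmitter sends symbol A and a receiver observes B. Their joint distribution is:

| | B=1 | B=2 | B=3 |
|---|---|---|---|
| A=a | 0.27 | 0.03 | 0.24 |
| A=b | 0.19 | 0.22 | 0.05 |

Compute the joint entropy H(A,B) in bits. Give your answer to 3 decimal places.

2.308 bits

H(A,B) = −Σ p(x,y)·log₂ p(x,y) over all 6 cells.
  cell (a,1): −0.27·log₂0.27 = 0.5100
  cell (a,2): −0.03·log₂0.03 = 0.1518
  cell (a,3): −0.24·log₂0.24 = 0.4941
  cell (b,1): −0.19·log₂0.19 = 0.4552
  cell (b,2): −0.22·log₂0.22 = 0.4806
  cell (b,3): −0.05·log₂0.05 = 0.2161
Sum = 2.308 bits.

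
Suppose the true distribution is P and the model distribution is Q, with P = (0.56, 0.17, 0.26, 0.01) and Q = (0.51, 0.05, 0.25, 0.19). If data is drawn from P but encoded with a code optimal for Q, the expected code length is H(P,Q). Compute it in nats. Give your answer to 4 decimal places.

1.2634 nats

H(P,Q) = −Σ p·ln q.
  −0.56·ln(0.51) = 0.37707
  −0.17·ln(0.05) = 0.50927
  −0.26·ln(0.25) = 0.36044
  −0.01·ln(0.19) = 0.01661
H(P,Q) = 1.2634 nats.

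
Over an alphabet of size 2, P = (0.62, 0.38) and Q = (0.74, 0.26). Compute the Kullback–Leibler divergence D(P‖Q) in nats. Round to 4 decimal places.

0.0345 nats

D(P‖Q) = Σ p·ln(p/q).
  0.62·ln(0.62/0.74) = -0.10970
  0.38·ln(0.38/0.26) = 0.14421
D(P‖Q) = 0.0345 nats.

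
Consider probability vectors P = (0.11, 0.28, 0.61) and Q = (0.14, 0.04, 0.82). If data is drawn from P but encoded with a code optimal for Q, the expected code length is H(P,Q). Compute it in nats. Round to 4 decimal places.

H(P,Q) = −Σ p·ln q.
  −0.11·ln(0.14) = 0.21627
  −0.28·ln(0.04) = 0.90129
  −0.61·ln(0.82) = 0.12106
H(P,Q) = 1.2386 nats.

1.2386 nats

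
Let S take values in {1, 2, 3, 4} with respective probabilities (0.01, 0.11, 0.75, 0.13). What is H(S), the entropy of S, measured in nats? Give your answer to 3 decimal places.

H(S) = −Σ p·ln p.
  −(0.01)·ln(0.01) = 0.0461
  −(0.11)·ln(0.11) = 0.2428
  −(0.75)·ln(0.75) = 0.2158
  −(0.13)·ln(0.13) = 0.2652
Sum: 0.0461 + 0.2428 + 0.2158 + 0.2652 = 0.770 nats.

0.770 nats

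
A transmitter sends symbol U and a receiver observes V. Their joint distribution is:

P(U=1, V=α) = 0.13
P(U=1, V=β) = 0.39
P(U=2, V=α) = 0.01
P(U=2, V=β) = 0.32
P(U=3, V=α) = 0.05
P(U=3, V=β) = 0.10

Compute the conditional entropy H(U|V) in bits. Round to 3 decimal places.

Chain rule: H(U|V) = H(U,V) − H(V).
Marginals: p(U) = (0.5200, 0.3300, 0.1500), p(V) = (0.1900, 0.8100).
H(U,V) = 2.0532 bits; H(V) = 0.7015 bits.
H(U|V) = 2.0532 − 0.7015 = 1.352 bits.

1.352 bits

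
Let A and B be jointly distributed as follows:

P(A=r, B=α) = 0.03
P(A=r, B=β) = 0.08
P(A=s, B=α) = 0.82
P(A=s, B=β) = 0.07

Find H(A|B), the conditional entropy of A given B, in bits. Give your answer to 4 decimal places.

0.3368 bits

Marginals: p(A) = (0.1100, 0.8900), p(B) = (0.8500, 0.1500).
H(A|B) = Σ p(B) · H(A|B=·).
  B=α: p=0.8500, H(A|B=α) = 0.2203
  B=β: p=0.1500, H(A|B=β) = 0.9968
Weighted sum = 0.3368 bits.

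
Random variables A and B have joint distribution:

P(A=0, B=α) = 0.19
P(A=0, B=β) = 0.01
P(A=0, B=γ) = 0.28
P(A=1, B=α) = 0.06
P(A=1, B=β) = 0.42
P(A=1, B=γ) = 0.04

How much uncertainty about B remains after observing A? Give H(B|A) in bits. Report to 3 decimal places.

0.992 bits

Chain rule: H(B|A) = H(A,B) − H(A).
Marginals: p(A) = (0.4800, 0.5200), p(B) = (0.2500, 0.4300, 0.3200).
H(A,B) = 1.9908 bits; H(A) = 0.9988 bits.
H(B|A) = 1.9908 − 0.9988 = 0.992 bits.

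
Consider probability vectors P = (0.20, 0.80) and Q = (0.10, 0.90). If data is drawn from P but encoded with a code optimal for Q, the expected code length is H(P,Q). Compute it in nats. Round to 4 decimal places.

0.5448 nats

H(P,Q) = −Σ p·ln q.
  −0.20·ln(0.10) = 0.46052
  −0.80·ln(0.90) = 0.08429
H(P,Q) = 0.5448 nats.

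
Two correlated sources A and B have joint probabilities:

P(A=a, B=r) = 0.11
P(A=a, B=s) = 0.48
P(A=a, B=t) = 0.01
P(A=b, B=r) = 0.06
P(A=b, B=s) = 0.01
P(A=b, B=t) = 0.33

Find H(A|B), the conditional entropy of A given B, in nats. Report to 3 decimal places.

Marginals: p(A) = (0.6000, 0.4000), p(B) = (0.1700, 0.4900, 0.3400).
H(A|B) = Σ p(B) · H(A|B=·).
  B=r: p=0.1700, H(A|B=r) = 0.6492
  B=s: p=0.4900, H(A|B=s) = 0.0996
  B=t: p=0.3400, H(A|B=t) = 0.1327
Weighted sum = 0.204 nats.

0.204 nats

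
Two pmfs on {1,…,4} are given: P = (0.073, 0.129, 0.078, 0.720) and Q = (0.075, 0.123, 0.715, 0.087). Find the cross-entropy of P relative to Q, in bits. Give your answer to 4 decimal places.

H(P,Q) = −Σ p·log₂ q.
  −0.073·log₂(0.075) = 0.27280
  −0.129·log₂(0.123) = 0.39000
  −0.078·log₂(0.715) = 0.03775
  −0.720·log₂(0.087) = 2.53645
H(P,Q) = 3.2370 bits.

3.2370 bits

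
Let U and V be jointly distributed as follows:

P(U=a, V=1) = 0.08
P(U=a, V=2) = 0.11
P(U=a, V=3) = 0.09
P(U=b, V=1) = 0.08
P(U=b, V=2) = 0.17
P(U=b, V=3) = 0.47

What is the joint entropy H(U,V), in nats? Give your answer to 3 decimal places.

H(U,V) = −Σ p(x,y)·ln p(x,y) over all 6 cells.
  cell (a,1): −0.08·ln0.08 = 0.2021
  cell (a,2): −0.11·ln0.11 = 0.2428
  cell (a,3): −0.09·ln0.09 = 0.2167
  cell (b,1): −0.08·ln0.08 = 0.2021
  cell (b,2): −0.17·ln0.17 = 0.3012
  cell (b,3): −0.47·ln0.47 = 0.3549
Sum = 1.520 nats.

1.520 nats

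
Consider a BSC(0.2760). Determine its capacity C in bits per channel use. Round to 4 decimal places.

Binary symmetric channel: C = 1 − h₂(ε) where h₂ is the binary entropy function.
h₂(0.2760) = −0.2760·log₂0.2760 − 0.7240·log₂0.7240 = 0.8499.
C = 1 − 0.8499 = 0.1501 bits per channel use.

0.1501 bits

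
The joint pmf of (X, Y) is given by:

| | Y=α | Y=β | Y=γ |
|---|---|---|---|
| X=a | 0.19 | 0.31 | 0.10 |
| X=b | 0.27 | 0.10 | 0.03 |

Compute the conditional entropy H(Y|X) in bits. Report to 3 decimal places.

Marginals: p(X) = (0.6000, 0.4000), p(Y) = (0.4600, 0.4100, 0.1300).
H(Y|X) = Σ p(X) · H(Y|X=·).
  X=a: p=0.6000, H(Y|X=a) = 1.4484
  X=b: p=0.4000, H(Y|X=b) = 1.1630
Weighted sum = 1.334 bits.

1.334 bits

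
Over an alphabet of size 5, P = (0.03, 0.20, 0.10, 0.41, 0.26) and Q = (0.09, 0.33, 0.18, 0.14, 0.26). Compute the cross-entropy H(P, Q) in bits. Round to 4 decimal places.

2.3398 bits

H(P,Q) = −Σ p·log₂ q.
  −0.03·log₂(0.09) = 0.10422
  −0.20·log₂(0.33) = 0.31989
  −0.10·log₂(0.18) = 0.24739
  −0.41·log₂(0.14) = 1.16297
  −0.26·log₂(0.26) = 0.50529
H(P,Q) = 2.3398 bits.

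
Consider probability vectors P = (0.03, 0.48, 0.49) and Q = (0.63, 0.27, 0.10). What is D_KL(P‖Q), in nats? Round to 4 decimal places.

0.9636 nats

D(P‖Q) = Σ p·ln(p/q).
  0.03·ln(0.03/0.63) = -0.09134
  0.48·ln(0.48/0.27) = 0.27617
  0.49·ln(0.49/0.10) = 0.77873
D(P‖Q) = 0.9636 nats.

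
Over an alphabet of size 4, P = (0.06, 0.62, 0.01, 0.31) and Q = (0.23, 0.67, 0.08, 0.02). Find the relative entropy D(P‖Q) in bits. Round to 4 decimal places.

1.0101 bits

D(P‖Q) = Σ p·log₂(p/q).
  0.06·log₂(0.06/0.23) = -0.11632
  0.62·log₂(0.62/0.67) = -0.06937
  0.01·log₂(0.01/0.08) = -0.03000
  0.31·log₂(0.31/0.02) = 1.22580
D(P‖Q) = 1.0101 bits.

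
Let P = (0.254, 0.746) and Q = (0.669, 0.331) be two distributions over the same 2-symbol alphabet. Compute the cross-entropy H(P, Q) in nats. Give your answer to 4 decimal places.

0.9269 nats

H(P,Q) = −Σ p·ln q.
  −0.254·ln(0.669) = 0.10210
  −0.746·ln(0.331) = 0.82481
H(P,Q) = 0.9269 nats.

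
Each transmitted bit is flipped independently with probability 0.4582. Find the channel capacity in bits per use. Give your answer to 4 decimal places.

0.0050 bits

Binary symmetric channel: C = 1 − h₂(ε) where h₂ is the binary entropy function.
h₂(0.4582) = −0.4582·log₂0.4582 − 0.5418·log₂0.5418 = 0.9950.
C = 1 − 0.9950 = 0.0050 bits per channel use.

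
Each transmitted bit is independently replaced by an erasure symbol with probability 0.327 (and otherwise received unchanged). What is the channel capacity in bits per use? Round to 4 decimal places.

0.6730 bits

Binary erasure channel: capacity C = 1 − ε.
C = 1 − 0.327 = 0.6730 bits per channel use.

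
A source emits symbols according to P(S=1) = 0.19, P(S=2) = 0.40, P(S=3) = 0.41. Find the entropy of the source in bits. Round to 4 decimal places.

H(S) = −Σ p·log₂ p.
  −(0.19)·log₂(0.19) = 0.45523
  −(0.40)·log₂(0.40) = 0.52877
  −(0.41)·log₂(0.41) = 0.52738
Sum: 0.45523 + 0.52877 + 0.52738 = 1.5114 bits.

1.5114 bits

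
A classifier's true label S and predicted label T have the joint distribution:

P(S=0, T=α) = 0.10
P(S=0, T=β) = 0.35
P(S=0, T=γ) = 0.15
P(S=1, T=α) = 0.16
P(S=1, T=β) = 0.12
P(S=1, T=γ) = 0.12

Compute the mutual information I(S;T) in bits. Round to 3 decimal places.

Marginals: p(S) = (0.6000, 0.4000), p(T) = (0.2600, 0.4700, 0.2700).
I(S;T) = Σ p(x,y)·log₂[p(x,y)/(p(x)p(y))].
  (0,α): 0.10·log₂(0.6410) = -0.0642
  (0,β): 0.35·log₂(1.2411) = 0.1091
  (0,γ): 0.15·log₂(0.9259) = -0.0167
  (1,α): 0.16·log₂(1.5385) = 0.0994
  (1,β): 0.12·log₂(0.6383) = -0.0777
  (1,γ): 0.12·log₂(1.1111) = 0.0182
Sum = 0.068 bits.

0.068 bits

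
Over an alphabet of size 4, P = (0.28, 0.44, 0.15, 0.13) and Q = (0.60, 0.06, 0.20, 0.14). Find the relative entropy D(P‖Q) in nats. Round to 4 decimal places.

0.6105 nats

D(P‖Q) = Σ p·ln(p/q).
  0.28·ln(0.28/0.60) = -0.21340
  0.44·ln(0.44/0.06) = 0.87667
  0.15·ln(0.15/0.20) = -0.04315
  0.13·ln(0.13/0.14) = -0.00963
D(P‖Q) = 0.6105 nats.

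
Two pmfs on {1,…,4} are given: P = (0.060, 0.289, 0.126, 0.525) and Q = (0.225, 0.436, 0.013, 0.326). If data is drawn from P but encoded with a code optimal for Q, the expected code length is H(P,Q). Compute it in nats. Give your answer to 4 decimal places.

H(P,Q) = −Σ p·ln q.
  −0.060·ln(0.225) = 0.08950
  −0.289·ln(0.436) = 0.23990
  −0.126·ln(0.013) = 0.54719
  −0.525·ln(0.326) = 0.58845
H(P,Q) = 1.4650 nats.

1.4650 nats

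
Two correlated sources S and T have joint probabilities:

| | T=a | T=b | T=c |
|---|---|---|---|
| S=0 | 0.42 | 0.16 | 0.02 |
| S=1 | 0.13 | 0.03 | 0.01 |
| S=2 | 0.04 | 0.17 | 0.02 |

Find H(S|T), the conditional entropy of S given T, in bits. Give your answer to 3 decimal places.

Marginals: p(S) = (0.6000, 0.1700, 0.2300), p(T) = (0.5900, 0.3600, 0.0500).
H(S|T) = Σ p(T) · H(S|T=·).
  T=a: p=0.5900, H(S|T=a) = 1.0931
  T=b: p=0.3600, H(S|T=b) = 1.3299
  T=c: p=0.0500, H(S|T=c) = 1.5219
Weighted sum = 1.200 bits.

1.200 bits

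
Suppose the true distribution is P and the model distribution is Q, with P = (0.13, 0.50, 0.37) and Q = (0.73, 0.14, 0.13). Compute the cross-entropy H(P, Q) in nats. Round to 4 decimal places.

H(P,Q) = −Σ p·ln q.
  −0.13·ln(0.73) = 0.04091
  −0.50·ln(0.14) = 0.98306
  −0.37·ln(0.13) = 0.75488
H(P,Q) = 1.7789 nats.

1.7789 nats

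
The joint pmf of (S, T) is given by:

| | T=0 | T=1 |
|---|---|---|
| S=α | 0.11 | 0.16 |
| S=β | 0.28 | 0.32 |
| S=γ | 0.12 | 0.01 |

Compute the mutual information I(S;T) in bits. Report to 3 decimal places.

0.087 bits

Marginals: p(S) = (0.2700, 0.6000, 0.1300), p(T) = (0.5100, 0.4900).
I(S;T) = Σ p(x,y)·log₂[p(x,y)/(p(x)p(y))].
  (α,0): 0.11·log₂(0.7988) = -0.0356
  (α,1): 0.16·log₂(1.2094) = 0.0439
  (β,0): 0.28·log₂(0.9150) = -0.0359
  (β,1): 0.32·log₂(1.0884) = 0.0391
  (γ,0): 0.12·log₂(1.8100) = 0.1027
  (γ,1): 0.01·log₂(0.1570) = -0.0267
Sum = 0.087 bits.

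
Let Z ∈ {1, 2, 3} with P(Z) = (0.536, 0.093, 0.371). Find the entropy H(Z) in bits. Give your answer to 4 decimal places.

H(Z) = −Σ p·log₂ p.
  −(0.536)·log₂(0.536) = 0.48224
  −(0.093)·log₂(0.093) = 0.31868
  −(0.371)·log₂(0.371) = 0.53072
Sum: 0.48224 + 0.31868 + 0.53072 = 1.3316 bits.

1.3316 bits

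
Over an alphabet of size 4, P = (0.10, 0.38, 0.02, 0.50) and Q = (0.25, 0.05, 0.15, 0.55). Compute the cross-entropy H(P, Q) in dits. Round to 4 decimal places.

0.7009 dits

H(P,Q) = −Σ p·log₁₀ q.
  −0.10·log₁₀(0.25) = 0.06021
  −0.38·log₁₀(0.05) = 0.49439
  −0.02·log₁₀(0.15) = 0.01648
  −0.50·log₁₀(0.55) = 0.12982
H(P,Q) = 0.7009 dits.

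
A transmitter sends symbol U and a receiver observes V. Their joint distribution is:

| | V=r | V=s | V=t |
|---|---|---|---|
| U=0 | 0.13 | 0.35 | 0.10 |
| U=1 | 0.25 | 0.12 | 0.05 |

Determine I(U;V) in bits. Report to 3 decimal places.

Marginals: p(U) = (0.5800, 0.4200), p(V) = (0.3800, 0.4700, 0.1500).
I(U;V) = H(U) + H(V) − H(U,V).
H(U) = 0.9815, H(V) = 1.4530, H(U,V) = 2.3281.
I(U;V) = 0.9815 + 1.4530 − 2.3281 = 0.106 bits.

0.106 bits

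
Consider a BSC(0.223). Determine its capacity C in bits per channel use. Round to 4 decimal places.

Binary symmetric channel: C = 1 − h₂(ε) where h₂ is the binary entropy function.
h₂(0.223) = −0.223·log₂0.223 − 0.777·log₂0.777 = 0.7656.
C = 1 − 0.7656 = 0.2344 bits per channel use.

0.2344 bits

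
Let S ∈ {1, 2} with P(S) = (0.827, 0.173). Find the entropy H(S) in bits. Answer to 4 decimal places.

0.6645 bits

H(S) = −Σ p·log₂ p.
  −(0.827)·log₂(0.827) = 0.22663
  −(0.173)·log₂(0.173) = 0.43789
Sum: 0.22663 + 0.43789 = 0.6645 bits.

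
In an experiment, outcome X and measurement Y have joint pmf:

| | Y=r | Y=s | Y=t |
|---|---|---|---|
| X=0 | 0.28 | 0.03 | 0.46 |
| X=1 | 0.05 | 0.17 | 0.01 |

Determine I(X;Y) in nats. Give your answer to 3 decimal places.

Marginals: p(X) = (0.7700, 0.2300), p(Y) = (0.3300, 0.2000, 0.4700).
I(X;Y) = H(X) + H(Y) − H(X,Y).
H(X) = 0.5393, H(Y) = 1.0426, H(X,Y) = 1.3159.
I(X;Y) = 0.5393 + 1.0426 − 1.3159 = 0.266 nats.

0.266 nats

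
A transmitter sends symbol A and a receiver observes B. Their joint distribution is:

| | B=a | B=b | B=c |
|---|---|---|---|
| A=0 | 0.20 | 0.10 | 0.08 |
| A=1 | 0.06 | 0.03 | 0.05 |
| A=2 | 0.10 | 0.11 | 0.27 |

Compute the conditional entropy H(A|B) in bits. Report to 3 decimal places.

Marginals: p(A) = (0.3800, 0.1400, 0.4800), p(B) = (0.3600, 0.2400, 0.4000).
H(A|B) = Σ p(B) · H(A|B=·).
  B=a: p=0.3600, H(A|B=a) = 1.4153
  B=b: p=0.2400, H(A|B=b) = 1.4171
  B=c: p=0.4000, H(A|B=c) = 1.2221
Weighted sum = 1.338 bits.

1.338 bits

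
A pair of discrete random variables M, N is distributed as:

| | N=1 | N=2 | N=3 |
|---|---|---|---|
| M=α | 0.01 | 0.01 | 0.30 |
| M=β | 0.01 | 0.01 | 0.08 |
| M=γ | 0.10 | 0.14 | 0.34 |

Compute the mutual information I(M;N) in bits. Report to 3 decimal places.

0.109 bits

Marginals: p(M) = (0.3200, 0.1000, 0.5800), p(N) = (0.1200, 0.1600, 0.7200).
I(M;N) = Σ p(x,y)·log₂[p(x,y)/(p(x)p(y))].
  (α,1): 0.01·log₂(0.2604) = -0.0194
  (α,2): 0.01·log₂(0.1953) = -0.0236
  (α,3): 0.30·log₂(1.3021) = 0.1142
  (β,1): 0.01·log₂(0.8333) = -0.0026
  (β,2): 0.01·log₂(0.6250) = -0.0068
  (β,3): 0.08·log₂(1.1111) = 0.0122
  (γ,1): 0.10·log₂(1.4368) = 0.0523
  (γ,2): 0.14·log₂(1.5086) = 0.0831
  (γ,3): 0.34·log₂(0.8142) = -0.1008
Sum = 0.109 bits.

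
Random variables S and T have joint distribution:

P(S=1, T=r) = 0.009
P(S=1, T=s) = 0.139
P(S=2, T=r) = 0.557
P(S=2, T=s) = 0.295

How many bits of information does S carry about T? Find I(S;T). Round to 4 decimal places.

0.1455 bits

Marginals: p(S) = (0.1480, 0.8520), p(T) = (0.5660, 0.4340).
I(S;T) = H(S) + H(T) − H(S,T).
H(S) = 0.6048, H(T) = 0.9874, H(S,T) = 1.4467.
I(S;T) = 0.6048 + 0.9874 − 1.4467 = 0.1455 bits.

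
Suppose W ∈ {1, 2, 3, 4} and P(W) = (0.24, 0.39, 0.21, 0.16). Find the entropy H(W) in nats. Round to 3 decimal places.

1.331 nats

H(W) = −Σ p·ln p.
  −(0.24)·ln(0.24) = 0.3425
  −(0.39)·ln(0.39) = 0.3672
  −(0.21)·ln(0.21) = 0.3277
  −(0.16)·ln(0.16) = 0.2932
Sum: 0.3425 + 0.3672 + 0.3277 + 0.2932 = 1.331 nats.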